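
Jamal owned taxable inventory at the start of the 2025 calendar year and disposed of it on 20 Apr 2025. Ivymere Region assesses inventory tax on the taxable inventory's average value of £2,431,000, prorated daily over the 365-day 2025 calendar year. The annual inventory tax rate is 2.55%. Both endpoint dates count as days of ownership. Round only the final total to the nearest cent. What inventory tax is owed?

£18,682.07

Days held (1 Jan – 20 Apr 2025): 110 out of 365
Tax = £2,431,000 × 2.55% × 110/365 = £18,682.0685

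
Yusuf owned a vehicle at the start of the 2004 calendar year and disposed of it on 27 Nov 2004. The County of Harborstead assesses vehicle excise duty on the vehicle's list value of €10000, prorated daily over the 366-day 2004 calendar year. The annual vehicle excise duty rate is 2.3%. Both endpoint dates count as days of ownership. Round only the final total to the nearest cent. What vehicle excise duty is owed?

€208.63

Days held (1 Jan – 27 Nov 2004): 332 out of 366
Tax = €10000 × 2.3% × 332/366 = €208.6339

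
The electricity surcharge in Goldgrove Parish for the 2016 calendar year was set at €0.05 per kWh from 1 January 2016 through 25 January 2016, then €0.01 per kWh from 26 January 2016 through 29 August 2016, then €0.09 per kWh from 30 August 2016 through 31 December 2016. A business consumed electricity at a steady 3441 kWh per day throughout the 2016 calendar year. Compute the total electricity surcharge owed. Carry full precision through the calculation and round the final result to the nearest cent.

1 January – 25 January 2016: 25 days × 3441 kWh/day = 86,025 kWh at €0.05/kWh → €4,301.25
26 January – 29 August 2016: 217 days × 3441 kWh/day = 746,697 kWh at €0.01/kWh → €7,466.97
30 August – 31 December 2016: 124 days × 3441 kWh/day = 426,684 kWh at €0.09/kWh → €38,401.56

€50,169.78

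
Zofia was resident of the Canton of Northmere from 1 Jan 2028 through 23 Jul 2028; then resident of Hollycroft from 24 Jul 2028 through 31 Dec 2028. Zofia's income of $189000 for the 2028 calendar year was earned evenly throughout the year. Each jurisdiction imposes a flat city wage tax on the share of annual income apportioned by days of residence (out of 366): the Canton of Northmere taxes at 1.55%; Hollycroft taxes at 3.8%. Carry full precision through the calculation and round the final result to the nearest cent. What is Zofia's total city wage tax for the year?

The Canton of Northmere, 1 Jan – 23 Jul 2028: 205 days → $189000 × 1.55% × 205/366 = $1640.8402
Hollycroft, 24 Jul – 31 Dec 2028: 161 days → $189000 × 3.8% × 161/366 = $3159.2951
Total = $4800.1352

$4800.14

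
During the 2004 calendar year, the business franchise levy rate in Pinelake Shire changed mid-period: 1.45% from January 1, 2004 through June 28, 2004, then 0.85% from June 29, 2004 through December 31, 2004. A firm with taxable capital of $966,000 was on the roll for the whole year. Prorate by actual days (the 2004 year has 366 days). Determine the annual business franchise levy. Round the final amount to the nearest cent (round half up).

$11,061.49

January 1 – June 28, 2004: 180 days at 1.45% → $966,000 × 1.45% × 180/366 = $6,888.6885
June 29 – December 31, 2004: 186 days at 0.85% → $966,000 × 0.85% × 186/366 = $4,172.8033
Total = $11,061.4918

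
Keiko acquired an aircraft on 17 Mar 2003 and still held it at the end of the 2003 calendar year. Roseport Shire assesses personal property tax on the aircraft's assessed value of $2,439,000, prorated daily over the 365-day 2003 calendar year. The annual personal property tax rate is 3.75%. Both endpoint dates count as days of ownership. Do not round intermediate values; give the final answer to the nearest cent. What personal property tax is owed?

$72,668.84

Days held (17 Mar – 31 Dec 2003): 290 out of 365
Tax = $2,439,000 × 3.75% × 290/365 = $72,668.8356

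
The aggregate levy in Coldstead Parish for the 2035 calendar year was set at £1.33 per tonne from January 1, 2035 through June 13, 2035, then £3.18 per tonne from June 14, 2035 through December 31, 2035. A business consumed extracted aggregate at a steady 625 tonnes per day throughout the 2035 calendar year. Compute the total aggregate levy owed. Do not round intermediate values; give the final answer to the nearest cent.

January 1 – June 13, 2035: 164 days × 625 tonnes/day = 102,500 tonnes at £1.33/tonne → £136,325.00
June 14 – December 31, 2035: 201 days × 625 tonnes/day = 125,625 tonnes at £3.18/tonne → £399,487.50

£535,812.50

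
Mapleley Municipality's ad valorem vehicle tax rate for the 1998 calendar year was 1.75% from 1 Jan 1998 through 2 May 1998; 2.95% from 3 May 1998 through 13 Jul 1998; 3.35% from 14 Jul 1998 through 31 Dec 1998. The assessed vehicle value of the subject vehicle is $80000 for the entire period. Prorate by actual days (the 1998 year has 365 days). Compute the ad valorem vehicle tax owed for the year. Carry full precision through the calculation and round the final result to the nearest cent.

1 Jan – 2 May 1998: 122 days at 1.75% → $80000 × 1.75% × 122/365 = $467.9452
3 May – 13 Jul 1998: 72 days at 2.95% → $80000 × 2.95% × 72/365 = $465.5342
14 Jul – 31 Dec 1998: 171 days at 3.35% → $80000 × 3.35% × 171/365 = $1255.5616
Total = $2189.0411

$2189.04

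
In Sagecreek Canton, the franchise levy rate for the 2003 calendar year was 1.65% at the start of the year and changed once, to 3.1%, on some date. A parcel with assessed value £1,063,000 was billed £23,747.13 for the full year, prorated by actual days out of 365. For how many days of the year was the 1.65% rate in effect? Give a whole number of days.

Let d = days at the first rate; then 365 − d days at the second rate.
£1,063,000 × [1.65%·d + 3.1%·(365−d)] / 365 = £23,747.13
Solving gives d = 218, so the new rate took effect on 7 Aug 2003.

218 days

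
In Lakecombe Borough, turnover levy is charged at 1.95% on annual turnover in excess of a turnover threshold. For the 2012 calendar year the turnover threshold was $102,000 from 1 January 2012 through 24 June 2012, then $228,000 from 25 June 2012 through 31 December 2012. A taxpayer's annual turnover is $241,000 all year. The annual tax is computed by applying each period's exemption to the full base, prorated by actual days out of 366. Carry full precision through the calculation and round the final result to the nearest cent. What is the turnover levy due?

1 January – 24 June 2012: 176 days, exemption $102,000 → ($241,000 − $102,000) × 1.95% × 176/366 = $1,303.4098
25 June – 31 December 2012: 190 days, exemption $228,000 → ($241,000 − $228,000) × 1.95% × 190/366 = $131.5984
Total = $1,435.0082

$1,435.01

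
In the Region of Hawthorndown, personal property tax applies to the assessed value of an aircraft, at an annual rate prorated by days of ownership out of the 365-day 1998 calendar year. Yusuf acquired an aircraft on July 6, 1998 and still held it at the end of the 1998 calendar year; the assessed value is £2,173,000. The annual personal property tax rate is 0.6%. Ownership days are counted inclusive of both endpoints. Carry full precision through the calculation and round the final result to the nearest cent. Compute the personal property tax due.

Days held (July 6 – December 31, 1998): 179 out of 365
Tax = £2,173,000 × 0.6% × 179/365 = £6,393.9781

£6,393.98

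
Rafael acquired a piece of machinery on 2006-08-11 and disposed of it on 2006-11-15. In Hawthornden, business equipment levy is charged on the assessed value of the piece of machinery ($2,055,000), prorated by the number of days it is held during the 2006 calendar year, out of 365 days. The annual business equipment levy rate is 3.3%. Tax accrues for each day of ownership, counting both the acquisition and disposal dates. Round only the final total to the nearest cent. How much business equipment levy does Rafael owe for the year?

Days held (2006-08-11 to 2006-11-15): 97 out of 365
Tax = $2,055,000 × 3.3% × 97/365 = $18,022.0685

$18,022.07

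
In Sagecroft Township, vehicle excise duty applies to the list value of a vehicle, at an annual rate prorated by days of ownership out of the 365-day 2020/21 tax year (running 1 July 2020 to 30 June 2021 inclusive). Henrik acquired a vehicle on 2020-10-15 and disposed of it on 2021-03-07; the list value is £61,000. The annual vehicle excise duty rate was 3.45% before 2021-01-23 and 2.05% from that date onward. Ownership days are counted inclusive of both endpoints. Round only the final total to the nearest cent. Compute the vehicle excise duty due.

£727.32

2020-10-15 to 2021-01-22: 100 days at 3.45% → £61,000 × 3.45% × 100/365 = £576.5753
2021-01-23 to 2021-03-07: 44 days at 2.05% → £61,000 × 2.05% × 44/365 = £150.7452
Total = £727.3205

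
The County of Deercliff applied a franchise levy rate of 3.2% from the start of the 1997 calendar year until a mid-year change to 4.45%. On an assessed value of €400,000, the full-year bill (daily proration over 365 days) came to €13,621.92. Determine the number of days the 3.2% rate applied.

Let d = days at the first rate; then 365 − d days at the second rate.
€400,000 × [3.2%·d + 4.45%·(365−d)] / 365 = €13,621.92
Solving gives d = 305, so the new rate took effect on November 2, 1997.

305 days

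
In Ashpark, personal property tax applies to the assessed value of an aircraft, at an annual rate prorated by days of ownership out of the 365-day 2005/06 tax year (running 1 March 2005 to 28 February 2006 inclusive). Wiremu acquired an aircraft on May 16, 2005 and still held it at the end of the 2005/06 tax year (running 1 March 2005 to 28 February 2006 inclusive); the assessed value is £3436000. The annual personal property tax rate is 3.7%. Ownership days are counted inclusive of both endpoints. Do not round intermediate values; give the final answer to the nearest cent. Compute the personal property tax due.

Days held (May 16, 2005 – February 28, 2006): 289 out of 365
Tax = £3436000 × 3.7% × 289/365 = £100660.6795

£100660.68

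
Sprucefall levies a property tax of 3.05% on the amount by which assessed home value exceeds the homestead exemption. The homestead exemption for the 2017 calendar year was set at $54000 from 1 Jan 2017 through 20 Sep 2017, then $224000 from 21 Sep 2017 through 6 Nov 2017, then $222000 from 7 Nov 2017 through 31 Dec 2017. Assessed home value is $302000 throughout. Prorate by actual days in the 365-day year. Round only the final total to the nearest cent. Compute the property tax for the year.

$6124.23

1 Jan – 20 Sep 2017: 263 days, exemption $54000 → ($302000 − $54000) × 3.05% × 263/365 = $5450.2247
21 Sep – 6 Nov 2017: 47 days, exemption $224000 → ($302000 − $224000) × 3.05% × 47/365 = $306.3370
7 Nov – 31 Dec 2017: 55 days, exemption $222000 → ($302000 − $222000) × 3.05% × 55/365 = $367.6712
Total = $6124.2329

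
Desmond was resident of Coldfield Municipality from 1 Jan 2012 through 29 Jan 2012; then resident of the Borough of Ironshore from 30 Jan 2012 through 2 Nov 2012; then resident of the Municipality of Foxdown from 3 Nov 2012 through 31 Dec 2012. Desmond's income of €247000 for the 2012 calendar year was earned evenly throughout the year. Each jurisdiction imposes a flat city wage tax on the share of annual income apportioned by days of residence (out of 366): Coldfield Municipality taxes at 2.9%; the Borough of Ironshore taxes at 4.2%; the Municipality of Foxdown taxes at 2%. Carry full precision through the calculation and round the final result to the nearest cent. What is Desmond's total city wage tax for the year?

€9243.60

Coldfield Municipality, 1 Jan – 29 Jan 2012: 29 days → €247000 × 2.9% × 29/366 = €567.5601
The Borough of Ironshore, 30 Jan – 2 Nov 2012: 278 days → €247000 × 4.2% × 278/366 = €7879.7049
The Municipality of Foxdown, 3 Nov – 31 Dec 2012: 59 days → €247000 × 2% × 59/366 = €796.3388
Total = €9243.6038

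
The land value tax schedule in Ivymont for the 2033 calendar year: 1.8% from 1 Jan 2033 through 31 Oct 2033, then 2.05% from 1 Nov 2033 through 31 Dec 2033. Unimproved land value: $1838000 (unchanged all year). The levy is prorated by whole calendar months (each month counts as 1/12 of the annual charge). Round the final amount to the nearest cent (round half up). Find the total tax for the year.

1 Jan – 31 Oct 2033: 10 months at 1.8% → $1838000 × 1.8% × 10/12 = $27570.0000
1 Nov – 31 Dec 2033: 2 months at 2.05% → $1838000 × 2.05% × 2/12 = $6279.8333
Total = $33849.8333

$33849.83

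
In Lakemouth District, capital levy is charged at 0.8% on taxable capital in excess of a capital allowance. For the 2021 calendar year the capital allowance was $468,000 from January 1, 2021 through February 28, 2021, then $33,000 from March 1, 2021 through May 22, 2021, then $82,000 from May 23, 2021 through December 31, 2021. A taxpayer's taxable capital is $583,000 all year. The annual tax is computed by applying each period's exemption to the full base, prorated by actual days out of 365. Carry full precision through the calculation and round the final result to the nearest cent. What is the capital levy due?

$3,597.98

January 1 – February 28, 2021: 59 days, exemption $468,000 → ($583,000 − $468,000) × 0.8% × 59/365 = $148.7123
March 1 – May 22, 2021: 83 days, exemption $33,000 → ($583,000 − $33,000) × 0.8% × 83/365 = $1,000.5479
May 23 – December 31, 2021: 223 days, exemption $82,000 → ($583,000 − $82,000) × 0.8% × 223/365 = $2,448.7233
Total = $3,597.9836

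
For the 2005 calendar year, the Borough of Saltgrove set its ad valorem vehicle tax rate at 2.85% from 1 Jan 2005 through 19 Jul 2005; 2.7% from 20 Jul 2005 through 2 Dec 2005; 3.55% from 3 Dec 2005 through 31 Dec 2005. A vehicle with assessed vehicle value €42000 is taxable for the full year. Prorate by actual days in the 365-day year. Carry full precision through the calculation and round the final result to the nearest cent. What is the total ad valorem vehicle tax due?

€1196.88

1 Jan – 19 Jul 2005: 200 days at 2.85% → €42000 × 2.85% × 200/365 = €655.8904
20 Jul – 2 Dec 2005: 136 days at 2.7% → €42000 × 2.7% × 136/365 = €422.5315
3 Dec – 31 Dec 2005: 29 days at 3.55% → €42000 × 3.55% × 29/365 = €118.4630
Total = €1196.8849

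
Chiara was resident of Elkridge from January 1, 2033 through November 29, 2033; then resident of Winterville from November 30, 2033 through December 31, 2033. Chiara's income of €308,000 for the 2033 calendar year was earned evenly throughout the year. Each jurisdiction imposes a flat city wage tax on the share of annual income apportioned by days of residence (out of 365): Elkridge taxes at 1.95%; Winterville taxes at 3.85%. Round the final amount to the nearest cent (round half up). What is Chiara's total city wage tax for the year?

€6,519.05

Elkridge, January 1 – November 29, 2033: 333 days → €308,000 × 1.95% × 333/365 = €5,479.4466
Winterville, November 30 – December 31, 2033: 32 days → €308,000 × 3.85% × 32/365 = €1,039.6055
Total = €6,519.0521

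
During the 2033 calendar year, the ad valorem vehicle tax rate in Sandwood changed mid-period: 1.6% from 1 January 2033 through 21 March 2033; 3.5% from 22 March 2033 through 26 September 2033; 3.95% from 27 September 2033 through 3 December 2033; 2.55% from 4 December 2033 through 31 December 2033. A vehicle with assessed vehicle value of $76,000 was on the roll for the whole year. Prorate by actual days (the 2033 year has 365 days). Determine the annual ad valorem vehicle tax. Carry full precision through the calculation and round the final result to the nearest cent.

1 January – 21 March 2033: 80 days at 1.6% → $76,000 × 1.6% × 80/365 = $266.5205
22 March – 26 September 2033: 189 days at 3.5% → $76,000 × 3.5% × 189/365 = $1,377.3699
27 September – 3 December 2033: 68 days at 3.95% → $76,000 × 3.95% × 68/365 = $559.2767
4 December – 31 December 2033: 28 days at 2.55% → $76,000 × 2.55% × 28/365 = $148.6685
Total = $2,351.8356

$2,351.84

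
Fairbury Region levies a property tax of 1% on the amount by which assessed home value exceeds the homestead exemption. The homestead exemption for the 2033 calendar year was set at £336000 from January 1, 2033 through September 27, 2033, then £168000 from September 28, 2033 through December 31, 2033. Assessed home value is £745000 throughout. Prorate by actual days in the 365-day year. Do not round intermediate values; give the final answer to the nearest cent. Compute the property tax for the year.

January 1 – September 27, 2033: 270 days, exemption £336000 → (£745000 − £336000) × 1% × 270/365 = £3025.4795
September 28 – December 31, 2033: 95 days, exemption £168000 → (£745000 − £168000) × 1% × 95/365 = £1501.7808
Total = £4527.2603

£4527.26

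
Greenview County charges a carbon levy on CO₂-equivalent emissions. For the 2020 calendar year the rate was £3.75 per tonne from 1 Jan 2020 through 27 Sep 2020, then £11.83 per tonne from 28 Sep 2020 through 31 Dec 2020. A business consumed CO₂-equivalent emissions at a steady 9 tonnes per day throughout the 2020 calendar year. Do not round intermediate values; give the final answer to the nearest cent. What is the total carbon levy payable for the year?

£19260.90

1 Jan – 27 Sep 2020: 271 days × 9 tonnes/day = 2,439 tonnes at £3.75/tonne → £9146.25
28 Sep – 31 Dec 2020: 95 days × 9 tonnes/day = 855 tonnes at £11.83/tonne → £10114.65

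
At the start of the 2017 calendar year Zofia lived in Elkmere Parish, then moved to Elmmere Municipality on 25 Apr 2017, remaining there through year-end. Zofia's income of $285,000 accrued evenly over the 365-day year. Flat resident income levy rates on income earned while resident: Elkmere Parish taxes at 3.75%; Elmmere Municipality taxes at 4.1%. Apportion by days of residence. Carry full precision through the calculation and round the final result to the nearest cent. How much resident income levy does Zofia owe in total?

$11,373.45

Elkmere Parish, 1 Jan – 24 Apr 2017: 114 days → $285,000 × 3.75% × 114/365 = $3,338.0137
Elmmere Municipality, 25 Apr – 31 Dec 2017: 251 days → $285,000 × 4.1% × 251/365 = $8,035.4384
Total = $11,373.4521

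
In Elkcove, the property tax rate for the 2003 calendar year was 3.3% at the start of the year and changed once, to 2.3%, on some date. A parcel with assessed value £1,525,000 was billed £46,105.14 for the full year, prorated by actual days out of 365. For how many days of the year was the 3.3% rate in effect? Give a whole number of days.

264 days

Let d = days at the first rate; then 365 − d days at the second rate.
£1,525,000 × [3.3%·d + 2.3%·(365−d)] / 365 = £46,105.14
Solving gives d = 264, so the new rate took effect on 22 Sep 2003.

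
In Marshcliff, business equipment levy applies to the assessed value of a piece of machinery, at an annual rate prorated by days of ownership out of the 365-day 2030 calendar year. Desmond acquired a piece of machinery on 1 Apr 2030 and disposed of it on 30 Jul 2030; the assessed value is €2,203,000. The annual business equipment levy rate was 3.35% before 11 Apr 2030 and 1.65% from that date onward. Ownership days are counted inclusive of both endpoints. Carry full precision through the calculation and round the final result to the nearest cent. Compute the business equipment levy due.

€13,076.16

1 Apr – 10 Apr 2030: 10 days at 3.35% → €2,203,000 × 3.35% × 10/365 = €2,021.9315
11 Apr – 30 Jul 2030: 111 days at 1.65% → €2,203,000 × 1.65% × 111/365 = €11,054.2315
Total = €13,076.1630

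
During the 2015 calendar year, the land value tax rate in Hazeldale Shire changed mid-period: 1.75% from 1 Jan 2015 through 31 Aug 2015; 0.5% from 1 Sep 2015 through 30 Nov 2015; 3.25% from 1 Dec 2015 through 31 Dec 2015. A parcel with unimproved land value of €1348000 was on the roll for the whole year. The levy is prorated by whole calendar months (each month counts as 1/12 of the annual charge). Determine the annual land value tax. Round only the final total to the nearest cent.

€21062.50

1 Jan – 31 Aug 2015: 8 months at 1.75% → €1348000 × 1.75% × 8/12 = €15726.6667
1 Sep – 30 Nov 2015: 3 months at 0.5% → €1348000 × 0.5% × 3/12 = €1685.0000
1 Dec – 31 Dec 2015: 1 month at 3.25% → €1348000 × 3.25% × 1/12 = €3650.8333
Total = €21062.5000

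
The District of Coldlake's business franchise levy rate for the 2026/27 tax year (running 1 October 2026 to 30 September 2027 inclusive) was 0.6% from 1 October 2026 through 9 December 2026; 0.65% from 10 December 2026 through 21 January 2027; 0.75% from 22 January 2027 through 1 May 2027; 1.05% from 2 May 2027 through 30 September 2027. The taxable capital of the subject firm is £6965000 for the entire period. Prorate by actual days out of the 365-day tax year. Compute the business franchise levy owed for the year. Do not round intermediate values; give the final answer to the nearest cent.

£58114.82

1 October – 9 December 2026: 70 days at 0.6% → £6965000 × 0.6% × 70/365 = £8014.5205
10 December 2026 – 21 January 2027: 43 days at 0.65% → £6965000 × 0.65% × 43/365 = £5333.4726
22 January – 1 May 2027: 100 days at 0.75% → £6965000 × 0.75% × 100/365 = £14311.6438
2 May – 30 September 2027: 152 days at 1.05% → £6965000 × 1.05% × 152/365 = £30455.1781
Total = £58114.8151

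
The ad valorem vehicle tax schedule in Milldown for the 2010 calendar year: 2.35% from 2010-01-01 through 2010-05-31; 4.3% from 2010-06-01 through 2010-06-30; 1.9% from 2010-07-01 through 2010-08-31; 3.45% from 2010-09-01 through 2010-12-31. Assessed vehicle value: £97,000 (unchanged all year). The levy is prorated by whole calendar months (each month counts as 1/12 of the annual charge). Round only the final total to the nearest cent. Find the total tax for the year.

£2,720.04

2010-01-01 to 2010-05-31: 5 months at 2.35% → £97,000 × 2.35% × 5/12 = £949.7917
2010-06-01 to 2010-06-30: 1 month at 4.3% → £97,000 × 4.3% × 1/12 = £347.5833
2010-07-01 to 2010-08-31: 2 months at 1.9% → £97,000 × 1.9% × 2/12 = £307.1667
2010-09-01 to 2010-12-31: 4 months at 3.45% → £97,000 × 3.45% × 4/12 = £1,115.5000
Total = £2,720.0417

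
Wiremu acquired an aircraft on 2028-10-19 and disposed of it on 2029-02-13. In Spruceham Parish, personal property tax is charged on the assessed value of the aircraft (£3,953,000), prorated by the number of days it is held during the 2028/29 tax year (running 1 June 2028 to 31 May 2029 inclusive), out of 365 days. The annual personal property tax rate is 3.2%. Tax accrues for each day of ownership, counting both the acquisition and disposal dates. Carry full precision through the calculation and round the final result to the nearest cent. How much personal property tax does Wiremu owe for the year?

£40,894.60

Days held (2028-10-19 to 2029-02-13): 118 out of 365
Tax = £3,953,000 × 3.2% × 118/365 = £40,894.5973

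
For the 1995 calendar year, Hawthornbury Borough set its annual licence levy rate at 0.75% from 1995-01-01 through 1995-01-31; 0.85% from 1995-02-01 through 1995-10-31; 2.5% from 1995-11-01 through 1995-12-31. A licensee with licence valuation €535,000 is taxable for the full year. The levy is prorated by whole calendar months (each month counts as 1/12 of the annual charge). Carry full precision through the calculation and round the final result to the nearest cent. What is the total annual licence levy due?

€5,974.17

1995-01-01 to 1995-01-31: 1 month at 0.75% → €535,000 × 0.75% × 1/12 = €334.3750
1995-02-01 to 1995-10-31: 9 months at 0.85% → €535,000 × 0.85% × 9/12 = €3,410.6250
1995-11-01 to 1995-12-31: 2 months at 2.5% → €535,000 × 2.5% × 2/12 = €2,229.1667
Total = €5,974.1667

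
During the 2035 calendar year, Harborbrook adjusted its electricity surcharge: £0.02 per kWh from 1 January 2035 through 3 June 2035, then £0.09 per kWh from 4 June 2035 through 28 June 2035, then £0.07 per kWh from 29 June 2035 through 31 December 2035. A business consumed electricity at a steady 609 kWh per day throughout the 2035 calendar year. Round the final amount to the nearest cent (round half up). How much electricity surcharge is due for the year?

1 January – 3 June 2035: 154 days × 609 kWh/day = 93,786 kWh at £0.02/kWh → £1875.72
4 June – 28 June 2035: 25 days × 609 kWh/day = 15,225 kWh at £0.09/kWh → £1370.25
29 June – 31 December 2035: 186 days × 609 kWh/day = 113,274 kWh at £0.07/kWh → £7929.18

£11175.15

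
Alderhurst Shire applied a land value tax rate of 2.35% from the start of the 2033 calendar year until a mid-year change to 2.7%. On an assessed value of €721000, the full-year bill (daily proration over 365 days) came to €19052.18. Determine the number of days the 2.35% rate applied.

Let d = days at the first rate; then 365 − d days at the second rate.
€721000 × [2.35%·d + 2.7%·(365−d)] / 365 = €19052.18
Solving gives d = 60, so the new rate took effect on 2 Mar 2033.

60 days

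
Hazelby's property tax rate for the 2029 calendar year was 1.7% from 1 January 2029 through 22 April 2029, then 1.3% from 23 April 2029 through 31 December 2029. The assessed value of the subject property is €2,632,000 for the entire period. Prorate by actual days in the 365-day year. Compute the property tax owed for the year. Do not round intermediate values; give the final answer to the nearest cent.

1 January – 22 April 2029: 112 days at 1.7% → €2,632,000 × 1.7% × 112/365 = €13,729.6658
23 April – 31 December 2029: 253 days at 1.3% → €2,632,000 × 1.3% × 253/365 = €23,716.8438
Total = €37,446.5096

€37,446.51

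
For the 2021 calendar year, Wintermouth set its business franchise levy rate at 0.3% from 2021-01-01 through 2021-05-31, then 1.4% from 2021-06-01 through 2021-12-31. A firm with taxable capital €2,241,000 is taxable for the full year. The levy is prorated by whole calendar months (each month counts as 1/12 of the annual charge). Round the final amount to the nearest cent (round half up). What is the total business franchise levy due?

€21,102.75

2021-01-01 to 2021-05-31: 5 months at 0.3% → €2,241,000 × 0.3% × 5/12 = €2,801.2500
2021-06-01 to 2021-12-31: 7 months at 1.4% → €2,241,000 × 1.4% × 7/12 = €18,301.5000
Total = €21,102.7500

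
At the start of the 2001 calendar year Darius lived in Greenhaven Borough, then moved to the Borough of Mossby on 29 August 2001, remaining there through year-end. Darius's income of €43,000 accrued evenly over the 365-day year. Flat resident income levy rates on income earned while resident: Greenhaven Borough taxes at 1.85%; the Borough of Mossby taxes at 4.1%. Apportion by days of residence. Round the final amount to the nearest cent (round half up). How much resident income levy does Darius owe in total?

€1,126.84

Greenhaven Borough, 1 January – 28 August 2001: 240 days → €43,000 × 1.85% × 240/365 = €523.0685
The Borough of Mossby, 29 August – 31 December 2001: 125 days → €43,000 × 4.1% × 125/365 = €603.7671
Total = €1,126.8356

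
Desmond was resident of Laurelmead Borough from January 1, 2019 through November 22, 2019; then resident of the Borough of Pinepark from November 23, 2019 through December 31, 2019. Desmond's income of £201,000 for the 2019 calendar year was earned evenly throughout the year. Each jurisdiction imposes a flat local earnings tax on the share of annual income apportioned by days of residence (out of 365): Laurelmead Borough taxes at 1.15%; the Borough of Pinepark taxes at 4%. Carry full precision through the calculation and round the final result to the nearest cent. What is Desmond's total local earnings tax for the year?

Laurelmead Borough, January 1 – November 22, 2019: 326 days → £201,000 × 1.15% × 326/365 = £2,064.5178
The Borough of Pinepark, November 23 – December 31, 2019: 39 days → £201,000 × 4% × 39/365 = £859.0685
Total = £2,923.5863

£2,923.59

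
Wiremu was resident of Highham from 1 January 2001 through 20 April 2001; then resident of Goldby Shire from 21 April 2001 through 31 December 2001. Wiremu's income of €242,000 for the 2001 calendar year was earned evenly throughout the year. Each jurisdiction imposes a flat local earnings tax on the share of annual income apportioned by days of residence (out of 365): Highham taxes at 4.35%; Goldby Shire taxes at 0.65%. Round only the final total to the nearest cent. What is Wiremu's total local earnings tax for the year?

€4,271.47

Highham, 1 January – 20 April 2001: 110 days → €242,000 × 4.35% × 110/365 = €3,172.5205
Goldby Shire, 21 April – 31 December 2001: 255 days → €242,000 × 0.65% × 255/365 = €1,098.9452
Total = €4,271.4658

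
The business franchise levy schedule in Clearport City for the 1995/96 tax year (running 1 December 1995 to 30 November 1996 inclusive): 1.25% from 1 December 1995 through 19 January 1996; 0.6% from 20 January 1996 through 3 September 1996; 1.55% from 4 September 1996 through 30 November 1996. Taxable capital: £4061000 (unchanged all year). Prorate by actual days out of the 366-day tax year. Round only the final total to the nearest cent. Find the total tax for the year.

1 December 1995 – 19 January 1996: 50 days at 1.25% → £4061000 × 1.25% × 50/366 = £6934.7678
20 January – 3 September 1996: 228 days at 0.6% → £4061000 × 0.6% × 228/366 = £15178.8197
4 September – 30 November 1996: 88 days at 1.55% → £4061000 × 1.55% × 88/366 = £15134.4372
Total = £37248.0246

£37248.02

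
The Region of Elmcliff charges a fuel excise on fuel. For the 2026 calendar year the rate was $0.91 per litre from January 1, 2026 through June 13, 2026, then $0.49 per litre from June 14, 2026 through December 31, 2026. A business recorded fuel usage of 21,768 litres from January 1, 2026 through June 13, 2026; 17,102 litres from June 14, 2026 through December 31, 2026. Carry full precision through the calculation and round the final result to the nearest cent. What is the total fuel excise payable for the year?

$28,188.86

January 1 – June 13, 2026: 21,768 litres at $0.91/litre → $19,808.88
June 14 – December 31, 2026: 17,102 litres at $0.49/litre → $8,379.98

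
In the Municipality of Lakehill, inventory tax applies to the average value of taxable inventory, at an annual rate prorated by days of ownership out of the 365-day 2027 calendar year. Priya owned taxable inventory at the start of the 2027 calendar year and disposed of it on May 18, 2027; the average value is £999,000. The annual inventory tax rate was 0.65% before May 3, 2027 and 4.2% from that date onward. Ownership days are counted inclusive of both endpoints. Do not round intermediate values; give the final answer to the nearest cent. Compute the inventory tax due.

£4,009.68

January 1 – May 2, 2027: 122 days at 0.65% → £999,000 × 0.65% × 122/365 = £2,170.4301
May 3 – May 18, 2027: 16 days at 4.2% → £999,000 × 4.2% × 16/365 = £1,839.2548
Total = £4,009.6849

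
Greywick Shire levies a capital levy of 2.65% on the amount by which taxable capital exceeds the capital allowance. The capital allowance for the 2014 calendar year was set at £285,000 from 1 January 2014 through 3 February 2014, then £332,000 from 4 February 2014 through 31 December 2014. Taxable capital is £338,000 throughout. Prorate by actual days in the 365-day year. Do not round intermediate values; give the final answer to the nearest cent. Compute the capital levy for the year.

£275.02

1 January – 3 February 2014: 34 days, exemption £285,000 → (£338,000 − £285,000) × 2.65% × 34/365 = £130.8301
4 February – 31 December 2014: 331 days, exemption £332,000 → (£338,000 − £332,000) × 2.65% × 331/365 = £144.1890
Total = £275.0192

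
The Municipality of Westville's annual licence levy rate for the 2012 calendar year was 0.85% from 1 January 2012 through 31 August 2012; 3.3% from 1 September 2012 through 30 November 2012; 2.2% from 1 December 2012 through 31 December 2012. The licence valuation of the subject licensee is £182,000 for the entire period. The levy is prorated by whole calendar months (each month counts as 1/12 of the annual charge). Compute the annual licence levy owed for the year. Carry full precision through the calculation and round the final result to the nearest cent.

£2,866.50

1 January – 31 August 2012: 8 months at 0.85% → £182,000 × 0.85% × 8/12 = £1,031.3333
1 September – 30 November 2012: 3 months at 3.3% → £182,000 × 3.3% × 3/12 = £1,501.5000
1 December – 31 December 2012: 1 month at 2.2% → £182,000 × 2.2% × 1/12 = £333.6667
Total = £2,866.5000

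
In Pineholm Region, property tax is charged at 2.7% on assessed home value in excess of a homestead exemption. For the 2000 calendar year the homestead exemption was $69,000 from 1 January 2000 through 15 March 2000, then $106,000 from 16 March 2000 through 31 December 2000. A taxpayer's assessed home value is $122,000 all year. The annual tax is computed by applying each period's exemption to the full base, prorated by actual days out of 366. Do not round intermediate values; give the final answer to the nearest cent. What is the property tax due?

1 January – 15 March 2000: 75 days, exemption $69,000 → ($122,000 − $69,000) × 2.7% × 75/366 = $293.2377
16 March – 31 December 2000: 291 days, exemption $106,000 → ($122,000 − $106,000) × 2.7% × 291/366 = $343.4754
Total = $636.7131

$636.71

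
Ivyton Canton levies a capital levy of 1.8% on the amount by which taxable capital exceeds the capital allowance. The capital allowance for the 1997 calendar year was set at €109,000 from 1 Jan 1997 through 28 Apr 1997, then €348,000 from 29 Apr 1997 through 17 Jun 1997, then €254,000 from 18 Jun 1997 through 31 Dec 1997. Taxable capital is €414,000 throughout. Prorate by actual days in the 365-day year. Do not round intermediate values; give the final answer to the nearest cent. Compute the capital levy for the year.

€3,492.00

1 Jan – 28 Apr 1997: 118 days, exemption €109,000 → (€414,000 − €109,000) × 1.8% × 118/365 = €1,774.8493
29 Apr – 17 Jun 1997: 50 days, exemption €348,000 → (€414,000 − €348,000) × 1.8% × 50/365 = €162.7397
18 Jun – 31 Dec 1997: 197 days, exemption €254,000 → (€414,000 − €254,000) × 1.8% × 197/365 = €1,554.4110
Total = €3,492.0000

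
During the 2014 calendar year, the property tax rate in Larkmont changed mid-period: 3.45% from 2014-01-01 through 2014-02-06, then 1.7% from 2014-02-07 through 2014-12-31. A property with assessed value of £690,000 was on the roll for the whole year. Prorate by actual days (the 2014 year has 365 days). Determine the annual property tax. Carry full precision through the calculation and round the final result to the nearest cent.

£12,954.04

2014-01-01 to 2014-02-06: 37 days at 3.45% → £690,000 × 3.45% × 37/365 = £2,413.1096
2014-02-07 to 2014-12-31: 328 days at 1.7% → £690,000 × 1.7% × 328/365 = £10,540.9315
Total = £12,954.0411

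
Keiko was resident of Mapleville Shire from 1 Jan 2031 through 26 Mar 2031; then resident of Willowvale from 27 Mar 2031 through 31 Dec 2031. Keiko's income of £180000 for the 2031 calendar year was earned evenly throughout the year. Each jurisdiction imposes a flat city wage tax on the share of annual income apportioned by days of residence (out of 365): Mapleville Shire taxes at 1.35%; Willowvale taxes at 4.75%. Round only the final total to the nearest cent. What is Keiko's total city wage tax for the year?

Mapleville Shire, 1 Jan – 26 Mar 2031: 85 days → £180000 × 1.35% × 85/365 = £565.8904
Willowvale, 27 Mar – 31 Dec 2031: 280 days → £180000 × 4.75% × 280/365 = £6558.9041
Total = £7124.7945

£7124.79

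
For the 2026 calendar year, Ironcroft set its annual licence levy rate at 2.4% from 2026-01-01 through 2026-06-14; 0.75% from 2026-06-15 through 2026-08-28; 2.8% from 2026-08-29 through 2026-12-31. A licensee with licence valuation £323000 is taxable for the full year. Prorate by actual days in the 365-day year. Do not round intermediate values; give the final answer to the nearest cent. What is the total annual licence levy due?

£7099.36

2026-01-01 to 2026-06-14: 165 days at 2.4% → £323000 × 2.4% × 165/365 = £3504.3288
2026-06-15 to 2026-08-28: 75 days at 0.75% → £323000 × 0.75% × 75/365 = £497.7740
2026-08-29 to 2026-12-31: 125 days at 2.8% → £323000 × 2.8% × 125/365 = £3097.2603
Total = £7099.3630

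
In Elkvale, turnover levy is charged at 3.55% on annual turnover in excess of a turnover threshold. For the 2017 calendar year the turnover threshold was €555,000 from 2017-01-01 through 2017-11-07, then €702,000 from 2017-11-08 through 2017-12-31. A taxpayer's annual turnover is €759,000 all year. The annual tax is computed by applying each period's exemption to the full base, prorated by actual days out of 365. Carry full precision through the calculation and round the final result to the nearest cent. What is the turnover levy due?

2017-01-01 to 2017-11-07: 311 days, exemption €555,000 → (€759,000 − €555,000) × 3.55% × 311/365 = €6,170.5808
2017-11-08 to 2017-12-31: 54 days, exemption €702,000 → (€759,000 − €702,000) × 3.55% × 54/365 = €299.3671
Total = €6,469.9479

€6,469.95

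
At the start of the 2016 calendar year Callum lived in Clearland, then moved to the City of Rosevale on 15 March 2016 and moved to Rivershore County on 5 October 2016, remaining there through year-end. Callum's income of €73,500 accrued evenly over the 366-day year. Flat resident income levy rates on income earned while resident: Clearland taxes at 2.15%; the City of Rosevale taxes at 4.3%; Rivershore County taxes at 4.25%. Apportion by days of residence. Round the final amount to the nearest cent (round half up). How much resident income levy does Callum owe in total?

Clearland, 1 January – 14 March 2016: 74 days → €73,500 × 2.15% × 74/366 = €319.5041
The City of Rosevale, 15 March – 4 October 2016: 204 days → €73,500 × 4.3% × 204/366 = €1,761.5902
Rivershore County, 5 October – 31 December 2016: 88 days → €73,500 × 4.25% × 88/366 = €751.0656
Total = €2,832.1598

€2,832.16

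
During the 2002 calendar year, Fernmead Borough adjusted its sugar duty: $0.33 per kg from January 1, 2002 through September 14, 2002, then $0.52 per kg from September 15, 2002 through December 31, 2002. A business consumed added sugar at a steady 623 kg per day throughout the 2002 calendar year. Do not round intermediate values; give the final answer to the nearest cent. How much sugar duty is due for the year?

January 1 – September 14, 2002: 257 days × 623 kg/day = 160,111 kg at $0.33/kg → $52,836.63
September 15 – December 31, 2002: 108 days × 623 kg/day = 67,284 kg at $0.52/kg → $34,987.68

$87,824.31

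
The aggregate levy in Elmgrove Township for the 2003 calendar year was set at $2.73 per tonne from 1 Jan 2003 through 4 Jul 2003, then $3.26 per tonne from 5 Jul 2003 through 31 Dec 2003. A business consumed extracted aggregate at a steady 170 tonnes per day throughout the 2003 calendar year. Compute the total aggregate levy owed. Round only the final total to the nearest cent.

1 Jan – 4 Jul 2003: 185 days × 170 tonnes/day = 31,450 tonnes at $2.73/tonne → $85858.50
5 Jul – 31 Dec 2003: 180 days × 170 tonnes/day = 30,600 tonnes at $3.26/tonne → $99756.00

$185614.50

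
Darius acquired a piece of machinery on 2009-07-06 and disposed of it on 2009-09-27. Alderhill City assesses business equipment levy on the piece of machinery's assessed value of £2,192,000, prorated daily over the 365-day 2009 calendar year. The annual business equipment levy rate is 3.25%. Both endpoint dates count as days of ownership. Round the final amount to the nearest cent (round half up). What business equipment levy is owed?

£16,394.96

Days held (2009-07-06 to 2009-09-27): 84 out of 365
Tax = £2,192,000 × 3.25% × 84/365 = £16,394.9589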